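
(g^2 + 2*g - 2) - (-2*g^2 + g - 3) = 3*g^2 + g + 1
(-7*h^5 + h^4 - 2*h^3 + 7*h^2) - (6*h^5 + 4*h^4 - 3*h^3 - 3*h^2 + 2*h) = -13*h^5 - 3*h^4 + h^3 + 10*h^2 - 2*h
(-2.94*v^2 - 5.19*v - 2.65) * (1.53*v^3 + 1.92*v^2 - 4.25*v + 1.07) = -4.4982*v^5 - 13.5855*v^4 - 1.5243*v^3 + 13.8237*v^2 + 5.7092*v - 2.8355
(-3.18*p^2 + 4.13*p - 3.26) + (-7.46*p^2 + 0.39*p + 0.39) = -10.64*p^2 + 4.52*p - 2.87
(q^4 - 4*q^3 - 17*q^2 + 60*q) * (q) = q^5 - 4*q^4 - 17*q^3 + 60*q^2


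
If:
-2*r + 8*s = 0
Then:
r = 4*s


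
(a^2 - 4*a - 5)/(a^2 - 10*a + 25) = (a + 1)/(a - 5)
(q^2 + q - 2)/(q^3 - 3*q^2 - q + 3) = (q + 2)/(q^2 - 2*q - 3)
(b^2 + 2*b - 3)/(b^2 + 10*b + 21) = (b - 1)/(b + 7)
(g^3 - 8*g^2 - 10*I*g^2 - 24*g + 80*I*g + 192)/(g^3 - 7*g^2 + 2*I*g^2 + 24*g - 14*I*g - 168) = (g^2 + g*(-8 - 6*I) + 48*I)/(g^2 + g*(-7 + 6*I) - 42*I)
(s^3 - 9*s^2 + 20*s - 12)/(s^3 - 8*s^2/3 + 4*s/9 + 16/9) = 9*(s^2 - 7*s + 6)/(9*s^2 - 6*s - 8)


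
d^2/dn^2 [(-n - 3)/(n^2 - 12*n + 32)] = 2*(-4*(n - 6)^2*(n + 3) + 3*(n - 3)*(n^2 - 12*n + 32))/(n^2 - 12*n + 32)^3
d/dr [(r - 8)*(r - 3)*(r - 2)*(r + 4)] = 4*r^3 - 27*r^2 - 12*r + 136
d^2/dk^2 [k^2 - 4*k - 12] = 2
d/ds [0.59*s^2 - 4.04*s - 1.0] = 1.18*s - 4.04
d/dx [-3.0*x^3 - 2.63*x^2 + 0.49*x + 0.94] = -9.0*x^2 - 5.26*x + 0.49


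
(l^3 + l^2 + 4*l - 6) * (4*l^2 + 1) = 4*l^5 + 4*l^4 + 17*l^3 - 23*l^2 + 4*l - 6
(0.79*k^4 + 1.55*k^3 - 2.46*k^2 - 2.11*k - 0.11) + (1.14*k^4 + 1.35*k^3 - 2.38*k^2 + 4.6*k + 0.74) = 1.93*k^4 + 2.9*k^3 - 4.84*k^2 + 2.49*k + 0.63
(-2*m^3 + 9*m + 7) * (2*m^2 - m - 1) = -4*m^5 + 2*m^4 + 20*m^3 + 5*m^2 - 16*m - 7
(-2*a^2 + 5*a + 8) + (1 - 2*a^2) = -4*a^2 + 5*a + 9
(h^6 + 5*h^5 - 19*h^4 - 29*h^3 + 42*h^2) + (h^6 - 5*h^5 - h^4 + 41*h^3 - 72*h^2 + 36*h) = 2*h^6 - 20*h^4 + 12*h^3 - 30*h^2 + 36*h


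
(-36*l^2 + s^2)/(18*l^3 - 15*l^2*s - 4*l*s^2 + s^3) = (6*l + s)/(-3*l^2 + 2*l*s + s^2)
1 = 1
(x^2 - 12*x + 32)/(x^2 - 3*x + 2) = (x^2 - 12*x + 32)/(x^2 - 3*x + 2)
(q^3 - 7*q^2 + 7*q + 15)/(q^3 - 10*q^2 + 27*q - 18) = (q^2 - 4*q - 5)/(q^2 - 7*q + 6)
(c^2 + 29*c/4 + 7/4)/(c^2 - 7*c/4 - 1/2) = (c + 7)/(c - 2)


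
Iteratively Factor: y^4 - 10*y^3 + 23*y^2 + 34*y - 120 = (y - 5)*(y^3 - 5*y^2 - 2*y + 24) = (y - 5)*(y - 3)*(y^2 - 2*y - 8) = (y - 5)*(y - 4)*(y - 3)*(y + 2)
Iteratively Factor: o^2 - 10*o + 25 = (o - 5)*(o - 5)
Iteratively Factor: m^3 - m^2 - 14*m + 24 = (m + 4)*(m^2 - 5*m + 6) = (m - 3)*(m + 4)*(m - 2)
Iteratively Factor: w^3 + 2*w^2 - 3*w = (w)*(w^2 + 2*w - 3) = w*(w + 3)*(w - 1)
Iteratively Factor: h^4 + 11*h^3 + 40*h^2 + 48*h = (h + 4)*(h^3 + 7*h^2 + 12*h) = (h + 4)^2*(h^2 + 3*h) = h*(h + 4)^2*(h + 3)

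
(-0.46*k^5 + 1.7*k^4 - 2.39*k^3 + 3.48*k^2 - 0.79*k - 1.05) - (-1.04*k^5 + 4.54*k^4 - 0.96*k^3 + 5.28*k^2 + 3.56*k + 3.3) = 0.58*k^5 - 2.84*k^4 - 1.43*k^3 - 1.8*k^2 - 4.35*k - 4.35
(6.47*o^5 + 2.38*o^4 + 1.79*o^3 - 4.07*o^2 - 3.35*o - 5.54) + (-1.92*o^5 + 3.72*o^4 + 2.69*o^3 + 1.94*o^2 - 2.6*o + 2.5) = 4.55*o^5 + 6.1*o^4 + 4.48*o^3 - 2.13*o^2 - 5.95*o - 3.04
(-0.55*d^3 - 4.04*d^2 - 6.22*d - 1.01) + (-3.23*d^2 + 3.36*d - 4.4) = -0.55*d^3 - 7.27*d^2 - 2.86*d - 5.41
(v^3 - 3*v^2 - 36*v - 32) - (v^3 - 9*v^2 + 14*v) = 6*v^2 - 50*v - 32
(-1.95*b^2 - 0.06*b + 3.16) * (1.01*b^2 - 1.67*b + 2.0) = -1.9695*b^4 + 3.1959*b^3 - 0.6082*b^2 - 5.3972*b + 6.32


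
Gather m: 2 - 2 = 0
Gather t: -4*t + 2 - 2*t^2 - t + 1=-2*t^2 - 5*t + 3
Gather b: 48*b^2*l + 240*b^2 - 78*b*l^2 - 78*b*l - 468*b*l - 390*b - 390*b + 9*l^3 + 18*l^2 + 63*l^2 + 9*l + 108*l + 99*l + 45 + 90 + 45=b^2*(48*l + 240) + b*(-78*l^2 - 546*l - 780) + 9*l^3 + 81*l^2 + 216*l + 180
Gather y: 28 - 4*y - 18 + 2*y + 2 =12 - 2*y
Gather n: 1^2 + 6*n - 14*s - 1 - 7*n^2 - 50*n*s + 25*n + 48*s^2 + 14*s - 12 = -7*n^2 + n*(31 - 50*s) + 48*s^2 - 12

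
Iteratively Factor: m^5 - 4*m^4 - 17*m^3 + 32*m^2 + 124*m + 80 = (m - 5)*(m^4 + m^3 - 12*m^2 - 28*m - 16) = (m - 5)*(m + 1)*(m^3 - 12*m - 16) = (m - 5)*(m - 4)*(m + 1)*(m^2 + 4*m + 4) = (m - 5)*(m - 4)*(m + 1)*(m + 2)*(m + 2)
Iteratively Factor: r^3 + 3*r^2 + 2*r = (r)*(r^2 + 3*r + 2) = r*(r + 2)*(r + 1)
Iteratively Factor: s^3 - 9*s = (s)*(s^2 - 9) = s*(s - 3)*(s + 3)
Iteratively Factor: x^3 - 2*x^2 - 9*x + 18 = (x + 3)*(x^2 - 5*x + 6) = (x - 3)*(x + 3)*(x - 2)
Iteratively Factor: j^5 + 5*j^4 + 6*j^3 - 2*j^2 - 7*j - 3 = (j + 1)*(j^4 + 4*j^3 + 2*j^2 - 4*j - 3) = (j - 1)*(j + 1)*(j^3 + 5*j^2 + 7*j + 3) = (j - 1)*(j + 1)*(j + 3)*(j^2 + 2*j + 1) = (j - 1)*(j + 1)^2*(j + 3)*(j + 1)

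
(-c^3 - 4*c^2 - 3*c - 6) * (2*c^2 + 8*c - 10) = -2*c^5 - 16*c^4 - 28*c^3 + 4*c^2 - 18*c + 60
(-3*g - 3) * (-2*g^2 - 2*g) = 6*g^3 + 12*g^2 + 6*g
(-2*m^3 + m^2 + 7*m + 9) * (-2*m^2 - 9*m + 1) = 4*m^5 + 16*m^4 - 25*m^3 - 80*m^2 - 74*m + 9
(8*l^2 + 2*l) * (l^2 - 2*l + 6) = 8*l^4 - 14*l^3 + 44*l^2 + 12*l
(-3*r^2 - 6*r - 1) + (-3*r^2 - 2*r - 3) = -6*r^2 - 8*r - 4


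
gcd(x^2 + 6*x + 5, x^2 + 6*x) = 1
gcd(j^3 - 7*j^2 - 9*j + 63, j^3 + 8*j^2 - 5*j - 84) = j - 3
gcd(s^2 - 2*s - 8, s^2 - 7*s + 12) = s - 4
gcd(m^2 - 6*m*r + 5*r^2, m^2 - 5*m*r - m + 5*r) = -m + 5*r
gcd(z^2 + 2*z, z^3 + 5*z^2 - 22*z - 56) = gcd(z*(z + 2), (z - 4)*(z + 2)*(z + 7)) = z + 2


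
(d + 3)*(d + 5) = d^2 + 8*d + 15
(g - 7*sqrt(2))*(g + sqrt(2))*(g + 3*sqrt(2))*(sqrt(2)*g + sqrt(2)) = sqrt(2)*g^4 - 6*g^3 + sqrt(2)*g^3 - 50*sqrt(2)*g^2 - 6*g^2 - 84*g - 50*sqrt(2)*g - 84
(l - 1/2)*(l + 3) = l^2 + 5*l/2 - 3/2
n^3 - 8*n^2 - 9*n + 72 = (n - 8)*(n - 3)*(n + 3)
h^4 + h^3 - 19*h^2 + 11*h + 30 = (h - 3)*(h - 2)*(h + 1)*(h + 5)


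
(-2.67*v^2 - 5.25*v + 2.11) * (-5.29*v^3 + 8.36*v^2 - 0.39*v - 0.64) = 14.1243*v^5 + 5.4513*v^4 - 54.0106*v^3 + 21.3959*v^2 + 2.5371*v - 1.3504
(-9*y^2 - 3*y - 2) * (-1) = 9*y^2 + 3*y + 2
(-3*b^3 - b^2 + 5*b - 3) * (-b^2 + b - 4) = 3*b^5 - 2*b^4 + 6*b^3 + 12*b^2 - 23*b + 12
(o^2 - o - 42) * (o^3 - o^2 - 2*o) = o^5 - 2*o^4 - 43*o^3 + 44*o^2 + 84*o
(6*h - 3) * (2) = 12*h - 6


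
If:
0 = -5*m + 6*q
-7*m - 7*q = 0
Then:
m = 0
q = 0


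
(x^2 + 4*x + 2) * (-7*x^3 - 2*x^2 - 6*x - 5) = -7*x^5 - 30*x^4 - 28*x^3 - 33*x^2 - 32*x - 10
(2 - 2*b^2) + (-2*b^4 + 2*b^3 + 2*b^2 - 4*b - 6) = -2*b^4 + 2*b^3 - 4*b - 4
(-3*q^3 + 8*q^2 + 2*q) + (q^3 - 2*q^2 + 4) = -2*q^3 + 6*q^2 + 2*q + 4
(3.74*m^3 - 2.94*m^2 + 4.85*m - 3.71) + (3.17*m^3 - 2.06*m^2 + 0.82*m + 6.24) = 6.91*m^3 - 5.0*m^2 + 5.67*m + 2.53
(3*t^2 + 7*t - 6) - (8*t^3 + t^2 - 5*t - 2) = -8*t^3 + 2*t^2 + 12*t - 4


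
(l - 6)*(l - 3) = l^2 - 9*l + 18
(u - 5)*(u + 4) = u^2 - u - 20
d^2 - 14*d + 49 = (d - 7)^2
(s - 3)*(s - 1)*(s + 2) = s^3 - 2*s^2 - 5*s + 6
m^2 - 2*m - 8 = (m - 4)*(m + 2)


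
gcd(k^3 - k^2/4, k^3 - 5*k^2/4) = k^2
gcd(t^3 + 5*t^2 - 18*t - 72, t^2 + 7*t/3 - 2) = t + 3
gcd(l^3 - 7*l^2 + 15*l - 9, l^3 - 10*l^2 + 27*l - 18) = l^2 - 4*l + 3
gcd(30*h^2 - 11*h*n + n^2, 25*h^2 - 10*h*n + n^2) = 5*h - n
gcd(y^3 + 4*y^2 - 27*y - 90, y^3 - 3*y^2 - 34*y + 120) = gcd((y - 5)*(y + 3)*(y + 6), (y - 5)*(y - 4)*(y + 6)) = y^2 + y - 30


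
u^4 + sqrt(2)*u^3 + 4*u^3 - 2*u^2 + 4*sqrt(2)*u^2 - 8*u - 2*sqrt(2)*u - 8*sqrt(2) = (u + 4)*(u - sqrt(2))*(u + sqrt(2))^2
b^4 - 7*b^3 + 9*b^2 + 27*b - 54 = (b - 3)^3*(b + 2)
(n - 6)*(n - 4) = n^2 - 10*n + 24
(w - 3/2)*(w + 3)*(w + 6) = w^3 + 15*w^2/2 + 9*w/2 - 27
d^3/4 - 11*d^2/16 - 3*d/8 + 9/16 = (d/4 + 1/4)*(d - 3)*(d - 3/4)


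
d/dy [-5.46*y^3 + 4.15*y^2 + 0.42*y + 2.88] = -16.38*y^2 + 8.3*y + 0.42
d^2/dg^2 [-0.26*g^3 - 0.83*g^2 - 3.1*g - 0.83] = -1.56*g - 1.66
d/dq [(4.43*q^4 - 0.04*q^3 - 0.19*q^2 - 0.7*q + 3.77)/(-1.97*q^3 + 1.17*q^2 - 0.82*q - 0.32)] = (-8.7271*q^6 + 10.3662*q^5 - 11.3189*q^4 - 8.3628*q^3 + 23.2939*q^2 - 8.7002*q + 3.3154)/(3.8809*q^6 - 4.6098*q^5 + 4.5997*q^4 - 0.658*q^3 - 0.0764000000000001*q^2 + 0.5248*q + 0.1024)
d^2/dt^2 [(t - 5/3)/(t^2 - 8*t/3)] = 2*(27*t^3 - 135*t^2 + 360*t - 320)/(t^3*(27*t^3 - 216*t^2 + 576*t - 512))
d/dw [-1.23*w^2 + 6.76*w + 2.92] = 6.76 - 2.46*w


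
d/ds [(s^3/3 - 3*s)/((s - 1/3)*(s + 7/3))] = 9*(3*s^4 + 12*s^3 + 20*s^2 + 21)/(81*s^4 + 324*s^3 + 198*s^2 - 252*s + 49)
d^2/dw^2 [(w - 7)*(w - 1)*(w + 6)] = 6*w - 4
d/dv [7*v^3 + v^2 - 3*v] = 21*v^2 + 2*v - 3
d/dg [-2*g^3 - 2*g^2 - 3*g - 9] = -6*g^2 - 4*g - 3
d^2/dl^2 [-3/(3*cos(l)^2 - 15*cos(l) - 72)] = (-4*sin(l)^4 + 123*sin(l)^2 + 405*cos(l)/4 + 15*cos(3*l)/4 - 21)/(sin(l)^2 + 5*cos(l) + 23)^3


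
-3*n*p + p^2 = p*(-3*n + p)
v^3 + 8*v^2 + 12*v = v*(v + 2)*(v + 6)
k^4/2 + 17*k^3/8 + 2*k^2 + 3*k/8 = k*(k/2 + 1/2)*(k + 1/4)*(k + 3)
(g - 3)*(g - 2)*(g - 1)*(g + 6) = g^4 - 25*g^2 + 60*g - 36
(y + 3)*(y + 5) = y^2 + 8*y + 15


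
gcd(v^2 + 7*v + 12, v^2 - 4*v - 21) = v + 3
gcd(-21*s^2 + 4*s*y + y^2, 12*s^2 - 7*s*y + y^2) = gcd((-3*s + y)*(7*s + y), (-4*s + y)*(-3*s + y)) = -3*s + y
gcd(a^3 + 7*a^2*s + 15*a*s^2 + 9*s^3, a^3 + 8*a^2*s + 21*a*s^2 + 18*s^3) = a^2 + 6*a*s + 9*s^2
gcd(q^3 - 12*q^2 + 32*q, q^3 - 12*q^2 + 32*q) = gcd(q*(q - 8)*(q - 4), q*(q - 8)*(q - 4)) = q^3 - 12*q^2 + 32*q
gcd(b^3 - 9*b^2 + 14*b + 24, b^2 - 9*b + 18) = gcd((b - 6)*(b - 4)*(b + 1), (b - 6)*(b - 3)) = b - 6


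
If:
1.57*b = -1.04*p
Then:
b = -0.662420382165605*p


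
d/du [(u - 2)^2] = 2*u - 4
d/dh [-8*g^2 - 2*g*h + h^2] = -2*g + 2*h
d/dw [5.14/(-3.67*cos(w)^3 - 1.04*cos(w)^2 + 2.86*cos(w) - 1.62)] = (-56.5914*cos(w)^2 - 10.6912*cos(w) + 14.7004)*sin(w)/(3.67*cos(w)^3 + 1.04*cos(w)^2 - 2.86*cos(w) + 1.62)^2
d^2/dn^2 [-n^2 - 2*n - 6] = -2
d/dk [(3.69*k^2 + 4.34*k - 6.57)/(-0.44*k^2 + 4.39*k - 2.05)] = (18.1087*k^2 - 20.9106*k + 19.9453)/(0.1936*k^4 - 3.8632*k^3 + 21.0761*k^2 - 17.999*k + 4.2025)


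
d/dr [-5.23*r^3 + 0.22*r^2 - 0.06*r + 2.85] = -15.69*r^2 + 0.44*r - 0.06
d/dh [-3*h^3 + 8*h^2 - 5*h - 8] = -9*h^2 + 16*h - 5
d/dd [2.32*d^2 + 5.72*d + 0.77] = 4.64*d + 5.72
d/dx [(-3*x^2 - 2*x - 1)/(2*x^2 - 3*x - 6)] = (13*x^2 + 40*x + 9)/(4*x^4 - 12*x^3 - 15*x^2 + 36*x + 36)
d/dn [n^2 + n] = 2*n + 1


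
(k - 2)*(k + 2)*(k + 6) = k^3 + 6*k^2 - 4*k - 24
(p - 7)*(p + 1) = p^2 - 6*p - 7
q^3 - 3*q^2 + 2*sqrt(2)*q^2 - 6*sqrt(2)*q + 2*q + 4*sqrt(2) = (q - 2)*(q - 1)*(q + 2*sqrt(2))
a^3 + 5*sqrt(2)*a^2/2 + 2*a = a*(a + sqrt(2)/2)*(a + 2*sqrt(2))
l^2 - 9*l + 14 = (l - 7)*(l - 2)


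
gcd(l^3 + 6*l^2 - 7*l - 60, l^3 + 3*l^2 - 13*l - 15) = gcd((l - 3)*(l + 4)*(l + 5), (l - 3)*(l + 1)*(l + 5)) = l^2 + 2*l - 15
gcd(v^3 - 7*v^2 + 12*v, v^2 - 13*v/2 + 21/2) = v - 3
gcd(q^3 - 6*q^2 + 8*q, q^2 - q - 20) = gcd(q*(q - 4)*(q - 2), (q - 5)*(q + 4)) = 1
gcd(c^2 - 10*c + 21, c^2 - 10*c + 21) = c^2 - 10*c + 21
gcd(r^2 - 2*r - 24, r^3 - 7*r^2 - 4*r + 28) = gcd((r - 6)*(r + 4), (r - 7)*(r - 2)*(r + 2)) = 1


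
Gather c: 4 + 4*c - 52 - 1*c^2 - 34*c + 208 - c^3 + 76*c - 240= -c^3 - c^2 + 46*c - 80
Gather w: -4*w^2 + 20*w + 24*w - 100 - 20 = -4*w^2 + 44*w - 120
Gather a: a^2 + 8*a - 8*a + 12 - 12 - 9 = a^2 - 9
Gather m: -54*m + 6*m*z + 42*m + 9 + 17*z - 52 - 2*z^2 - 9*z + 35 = m*(6*z - 12) - 2*z^2 + 8*z - 8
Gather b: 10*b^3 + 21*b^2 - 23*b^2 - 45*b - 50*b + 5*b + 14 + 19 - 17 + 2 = 10*b^3 - 2*b^2 - 90*b + 18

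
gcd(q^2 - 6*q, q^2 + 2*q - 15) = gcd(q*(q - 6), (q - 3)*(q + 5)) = 1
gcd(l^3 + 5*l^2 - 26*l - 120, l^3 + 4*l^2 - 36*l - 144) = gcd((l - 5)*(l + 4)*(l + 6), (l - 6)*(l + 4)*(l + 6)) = l^2 + 10*l + 24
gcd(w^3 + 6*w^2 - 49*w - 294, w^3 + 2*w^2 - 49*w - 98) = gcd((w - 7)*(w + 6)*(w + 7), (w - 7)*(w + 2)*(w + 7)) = w^2 - 49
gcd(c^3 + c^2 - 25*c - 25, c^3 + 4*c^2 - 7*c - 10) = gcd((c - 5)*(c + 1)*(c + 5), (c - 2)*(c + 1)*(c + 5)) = c^2 + 6*c + 5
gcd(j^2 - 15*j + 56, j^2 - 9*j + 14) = j - 7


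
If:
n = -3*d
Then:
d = -n/3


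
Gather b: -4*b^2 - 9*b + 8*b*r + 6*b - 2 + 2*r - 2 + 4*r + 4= -4*b^2 + b*(8*r - 3) + 6*r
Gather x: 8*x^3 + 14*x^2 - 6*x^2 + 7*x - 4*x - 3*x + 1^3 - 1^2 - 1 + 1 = 8*x^3 + 8*x^2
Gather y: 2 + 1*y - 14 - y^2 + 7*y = -y^2 + 8*y - 12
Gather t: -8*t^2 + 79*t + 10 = -8*t^2 + 79*t + 10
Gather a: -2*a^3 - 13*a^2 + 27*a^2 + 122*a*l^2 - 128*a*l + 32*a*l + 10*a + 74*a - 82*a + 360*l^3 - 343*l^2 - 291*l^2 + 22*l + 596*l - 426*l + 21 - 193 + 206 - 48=-2*a^3 + 14*a^2 + a*(122*l^2 - 96*l + 2) + 360*l^3 - 634*l^2 + 192*l - 14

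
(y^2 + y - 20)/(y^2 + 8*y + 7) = (y^2 + y - 20)/(y^2 + 8*y + 7)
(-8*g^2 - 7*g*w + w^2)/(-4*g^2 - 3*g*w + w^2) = (-8*g + w)/(-4*g + w)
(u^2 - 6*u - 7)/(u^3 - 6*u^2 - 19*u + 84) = (u + 1)/(u^2 + u - 12)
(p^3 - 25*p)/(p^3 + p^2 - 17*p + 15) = p*(p - 5)/(p^2 - 4*p + 3)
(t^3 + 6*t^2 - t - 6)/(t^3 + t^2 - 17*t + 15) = (t^2 + 7*t + 6)/(t^2 + 2*t - 15)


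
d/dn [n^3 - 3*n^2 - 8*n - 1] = 3*n^2 - 6*n - 8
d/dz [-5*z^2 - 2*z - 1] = -10*z - 2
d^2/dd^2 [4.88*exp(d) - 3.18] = 4.88*exp(d)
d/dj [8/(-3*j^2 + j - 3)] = 8*(6*j - 1)/(3*j^2 - j + 3)^2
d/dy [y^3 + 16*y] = 3*y^2 + 16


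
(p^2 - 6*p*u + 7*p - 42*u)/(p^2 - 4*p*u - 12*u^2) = (p + 7)/(p + 2*u)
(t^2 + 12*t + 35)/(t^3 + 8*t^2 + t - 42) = (t + 5)/(t^2 + t - 6)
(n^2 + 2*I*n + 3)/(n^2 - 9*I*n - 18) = (n^2 + 2*I*n + 3)/(n^2 - 9*I*n - 18)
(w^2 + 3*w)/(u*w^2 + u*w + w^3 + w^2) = (w + 3)/(u*w + u + w^2 + w)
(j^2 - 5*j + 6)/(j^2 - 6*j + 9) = (j - 2)/(j - 3)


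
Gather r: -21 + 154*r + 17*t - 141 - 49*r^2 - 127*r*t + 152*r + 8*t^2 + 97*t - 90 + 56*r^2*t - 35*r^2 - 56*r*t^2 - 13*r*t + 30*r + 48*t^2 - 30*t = r^2*(56*t - 84) + r*(-56*t^2 - 140*t + 336) + 56*t^2 + 84*t - 252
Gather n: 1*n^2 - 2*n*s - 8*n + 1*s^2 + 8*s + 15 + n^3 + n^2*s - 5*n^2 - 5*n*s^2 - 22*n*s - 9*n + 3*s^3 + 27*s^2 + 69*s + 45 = n^3 + n^2*(s - 4) + n*(-5*s^2 - 24*s - 17) + 3*s^3 + 28*s^2 + 77*s + 60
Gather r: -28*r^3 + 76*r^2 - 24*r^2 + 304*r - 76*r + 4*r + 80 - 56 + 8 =-28*r^3 + 52*r^2 + 232*r + 32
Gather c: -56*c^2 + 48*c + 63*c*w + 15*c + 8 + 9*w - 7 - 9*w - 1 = -56*c^2 + c*(63*w + 63)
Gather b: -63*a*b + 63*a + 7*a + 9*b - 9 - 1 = 70*a + b*(9 - 63*a) - 10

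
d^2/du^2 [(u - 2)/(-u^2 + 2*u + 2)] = 2*(4*(u - 2)*(u - 1)^2 + (3*u - 4)*(-u^2 + 2*u + 2))/(-u^2 + 2*u + 2)^3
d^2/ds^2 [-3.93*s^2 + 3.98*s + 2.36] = -7.86000000000000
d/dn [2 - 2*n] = -2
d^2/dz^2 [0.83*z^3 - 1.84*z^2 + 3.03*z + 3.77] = 4.98*z - 3.68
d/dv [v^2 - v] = 2*v - 1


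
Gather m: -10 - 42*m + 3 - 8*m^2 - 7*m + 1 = -8*m^2 - 49*m - 6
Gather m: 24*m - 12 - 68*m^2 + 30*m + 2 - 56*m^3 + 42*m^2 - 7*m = -56*m^3 - 26*m^2 + 47*m - 10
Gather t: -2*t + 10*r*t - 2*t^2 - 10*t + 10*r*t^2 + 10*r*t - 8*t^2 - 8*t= t^2*(10*r - 10) + t*(20*r - 20)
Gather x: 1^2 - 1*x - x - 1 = -2*x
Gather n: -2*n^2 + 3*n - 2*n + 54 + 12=-2*n^2 + n + 66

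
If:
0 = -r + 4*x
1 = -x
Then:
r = -4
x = -1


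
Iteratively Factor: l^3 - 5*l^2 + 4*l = (l - 1)*(l^2 - 4*l) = (l - 4)*(l - 1)*(l)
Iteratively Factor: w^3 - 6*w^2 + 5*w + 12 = (w + 1)*(w^2 - 7*w + 12) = (w - 3)*(w + 1)*(w - 4)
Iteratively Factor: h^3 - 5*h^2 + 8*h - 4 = (h - 2)*(h^2 - 3*h + 2) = (h - 2)*(h - 1)*(h - 2)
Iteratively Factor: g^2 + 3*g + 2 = (g + 2)*(g + 1)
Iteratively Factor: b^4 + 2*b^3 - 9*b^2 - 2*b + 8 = (b - 2)*(b^3 + 4*b^2 - b - 4) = (b - 2)*(b + 4)*(b^2 - 1) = (b - 2)*(b - 1)*(b + 4)*(b + 1)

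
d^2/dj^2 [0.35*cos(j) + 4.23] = -0.35*cos(j)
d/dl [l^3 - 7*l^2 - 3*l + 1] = 3*l^2 - 14*l - 3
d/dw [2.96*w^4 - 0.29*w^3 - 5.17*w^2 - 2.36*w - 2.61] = 11.84*w^3 - 0.87*w^2 - 10.34*w - 2.36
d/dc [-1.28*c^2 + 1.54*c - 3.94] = 1.54 - 2.56*c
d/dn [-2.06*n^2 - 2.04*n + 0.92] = -4.12*n - 2.04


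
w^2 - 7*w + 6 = (w - 6)*(w - 1)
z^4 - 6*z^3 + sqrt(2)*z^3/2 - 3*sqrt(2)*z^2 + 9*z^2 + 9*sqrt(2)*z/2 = z*(z - 3)^2*(z + sqrt(2)/2)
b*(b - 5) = b^2 - 5*b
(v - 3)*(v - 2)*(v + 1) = v^3 - 4*v^2 + v + 6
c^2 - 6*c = c*(c - 6)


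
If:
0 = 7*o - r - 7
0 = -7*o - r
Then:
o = 1/2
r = -7/2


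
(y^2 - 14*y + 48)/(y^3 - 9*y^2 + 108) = (y - 8)/(y^2 - 3*y - 18)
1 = 1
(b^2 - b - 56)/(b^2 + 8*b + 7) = (b - 8)/(b + 1)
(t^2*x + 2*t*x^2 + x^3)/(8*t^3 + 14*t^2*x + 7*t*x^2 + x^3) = x*(t + x)/(8*t^2 + 6*t*x + x^2)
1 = 1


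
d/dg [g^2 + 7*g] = 2*g + 7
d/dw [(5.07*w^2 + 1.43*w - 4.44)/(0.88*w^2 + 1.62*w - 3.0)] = (6.955*w^2 - 22.6056*w + 2.9028)/(0.7744*w^4 + 2.8512*w^3 - 2.6556*w^2 - 9.72*w + 9.0)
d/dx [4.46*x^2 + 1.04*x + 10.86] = 8.92*x + 1.04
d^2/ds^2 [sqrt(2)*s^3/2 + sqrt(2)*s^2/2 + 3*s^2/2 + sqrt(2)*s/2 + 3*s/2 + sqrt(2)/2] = 3*sqrt(2)*s + sqrt(2) + 3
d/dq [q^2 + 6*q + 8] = 2*q + 6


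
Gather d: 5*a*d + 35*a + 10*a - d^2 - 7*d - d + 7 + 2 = 45*a - d^2 + d*(5*a - 8) + 9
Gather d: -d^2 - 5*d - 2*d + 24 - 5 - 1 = -d^2 - 7*d + 18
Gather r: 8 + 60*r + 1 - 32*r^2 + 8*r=-32*r^2 + 68*r + 9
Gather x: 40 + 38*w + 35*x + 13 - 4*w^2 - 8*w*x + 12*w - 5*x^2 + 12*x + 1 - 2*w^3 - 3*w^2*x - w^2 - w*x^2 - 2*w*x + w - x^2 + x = -2*w^3 - 5*w^2 + 51*w + x^2*(-w - 6) + x*(-3*w^2 - 10*w + 48) + 54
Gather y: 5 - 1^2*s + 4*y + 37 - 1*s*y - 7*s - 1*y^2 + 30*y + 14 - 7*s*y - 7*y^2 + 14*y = -8*s - 8*y^2 + y*(48 - 8*s) + 56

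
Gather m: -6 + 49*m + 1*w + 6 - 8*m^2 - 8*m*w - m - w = -8*m^2 + m*(48 - 8*w)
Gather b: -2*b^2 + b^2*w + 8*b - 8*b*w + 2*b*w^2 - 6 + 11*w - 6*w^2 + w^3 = b^2*(w - 2) + b*(2*w^2 - 8*w + 8) + w^3 - 6*w^2 + 11*w - 6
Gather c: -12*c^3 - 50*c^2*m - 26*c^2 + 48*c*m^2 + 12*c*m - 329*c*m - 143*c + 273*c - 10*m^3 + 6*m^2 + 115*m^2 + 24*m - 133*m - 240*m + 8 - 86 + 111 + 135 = -12*c^3 + c^2*(-50*m - 26) + c*(48*m^2 - 317*m + 130) - 10*m^3 + 121*m^2 - 349*m + 168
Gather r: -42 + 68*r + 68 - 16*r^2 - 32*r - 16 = -16*r^2 + 36*r + 10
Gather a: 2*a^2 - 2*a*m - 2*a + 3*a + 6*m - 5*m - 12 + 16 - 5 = 2*a^2 + a*(1 - 2*m) + m - 1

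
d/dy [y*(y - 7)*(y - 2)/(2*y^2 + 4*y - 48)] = (y^4 + 4*y^3 - 104*y^2 + 432*y - 336)/(2*(y^4 + 4*y^3 - 44*y^2 - 96*y + 576))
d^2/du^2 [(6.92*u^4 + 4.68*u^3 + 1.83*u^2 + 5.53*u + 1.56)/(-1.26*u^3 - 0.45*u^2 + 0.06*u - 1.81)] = (2.8421709430404e-14*u^8 - 4.35239999999999*u^6 + 41.0121360000001*u^5 + 44.747964*u^4 + 60.716262*u^3 - 109.901814*u^2 - 43.368642*u - 10.661634)/(2.000376*u^9 + 2.14326*u^8 + 0.479682*u^7 + 8.507673*u^6 + 6.134778*u^5 + 0.283419*u^4 + 12.090222*u^3 + 4.442283*u^2 - 0.589698*u + 5.929741)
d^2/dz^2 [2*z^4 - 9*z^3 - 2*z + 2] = 6*z*(4*z - 9)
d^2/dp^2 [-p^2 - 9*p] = -2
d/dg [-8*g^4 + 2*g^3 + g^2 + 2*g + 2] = -32*g^3 + 6*g^2 + 2*g + 2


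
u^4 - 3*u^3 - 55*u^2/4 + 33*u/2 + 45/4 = (u - 5)*(u - 3/2)*(u + 1/2)*(u + 3)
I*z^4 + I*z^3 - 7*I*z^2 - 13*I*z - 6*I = (z - 3)*(z + 1)*(z + 2)*(I*z + I)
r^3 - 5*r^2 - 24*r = r*(r - 8)*(r + 3)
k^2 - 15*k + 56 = (k - 8)*(k - 7)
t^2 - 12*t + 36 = (t - 6)^2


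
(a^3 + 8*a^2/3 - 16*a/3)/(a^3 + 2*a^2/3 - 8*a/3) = (a + 4)/(a + 2)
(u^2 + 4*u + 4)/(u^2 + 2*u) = (u + 2)/u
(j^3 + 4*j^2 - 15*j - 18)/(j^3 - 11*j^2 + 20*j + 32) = (j^2 + 3*j - 18)/(j^2 - 12*j + 32)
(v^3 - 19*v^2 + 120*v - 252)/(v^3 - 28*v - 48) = (v^2 - 13*v + 42)/(v^2 + 6*v + 8)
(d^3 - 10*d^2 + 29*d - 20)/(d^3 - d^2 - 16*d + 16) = (d - 5)/(d + 4)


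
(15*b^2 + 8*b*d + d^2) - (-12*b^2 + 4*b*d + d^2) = 27*b^2 + 4*b*d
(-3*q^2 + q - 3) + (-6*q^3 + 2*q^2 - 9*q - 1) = -6*q^3 - q^2 - 8*q - 4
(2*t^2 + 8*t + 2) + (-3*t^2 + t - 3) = -t^2 + 9*t - 1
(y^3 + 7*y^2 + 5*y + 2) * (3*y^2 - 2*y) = 3*y^5 + 19*y^4 + y^3 - 4*y^2 - 4*y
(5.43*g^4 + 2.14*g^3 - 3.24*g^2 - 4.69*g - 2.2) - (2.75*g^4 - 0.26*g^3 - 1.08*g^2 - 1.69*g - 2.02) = 2.68*g^4 + 2.4*g^3 - 2.16*g^2 - 3.0*g - 0.18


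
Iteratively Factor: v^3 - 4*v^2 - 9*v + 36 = (v + 3)*(v^2 - 7*v + 12) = (v - 4)*(v + 3)*(v - 3)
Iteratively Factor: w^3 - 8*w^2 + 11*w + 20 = (w - 4)*(w^2 - 4*w - 5) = (w - 4)*(w + 1)*(w - 5)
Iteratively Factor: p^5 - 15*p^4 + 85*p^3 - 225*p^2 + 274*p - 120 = (p - 1)*(p^4 - 14*p^3 + 71*p^2 - 154*p + 120) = (p - 3)*(p - 1)*(p^3 - 11*p^2 + 38*p - 40) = (p - 3)*(p - 2)*(p - 1)*(p^2 - 9*p + 20) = (p - 5)*(p - 3)*(p - 2)*(p - 1)*(p - 4)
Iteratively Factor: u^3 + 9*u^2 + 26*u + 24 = (u + 2)*(u^2 + 7*u + 12) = (u + 2)*(u + 4)*(u + 3)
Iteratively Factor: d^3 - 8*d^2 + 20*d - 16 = (d - 4)*(d^2 - 4*d + 4) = (d - 4)*(d - 2)*(d - 2)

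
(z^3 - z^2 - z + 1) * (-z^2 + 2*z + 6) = -z^5 + 3*z^4 + 5*z^3 - 9*z^2 - 4*z + 6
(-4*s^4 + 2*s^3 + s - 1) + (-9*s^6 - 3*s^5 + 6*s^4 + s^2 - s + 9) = -9*s^6 - 3*s^5 + 2*s^4 + 2*s^3 + s^2 + 8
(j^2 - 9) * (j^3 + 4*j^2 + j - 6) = j^5 + 4*j^4 - 8*j^3 - 42*j^2 - 9*j + 54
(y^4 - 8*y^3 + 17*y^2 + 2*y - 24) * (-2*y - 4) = -2*y^5 + 12*y^4 - 2*y^3 - 72*y^2 + 40*y + 96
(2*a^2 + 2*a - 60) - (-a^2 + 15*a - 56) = 3*a^2 - 13*a - 4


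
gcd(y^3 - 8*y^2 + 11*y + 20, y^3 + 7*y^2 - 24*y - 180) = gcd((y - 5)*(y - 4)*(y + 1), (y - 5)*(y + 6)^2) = y - 5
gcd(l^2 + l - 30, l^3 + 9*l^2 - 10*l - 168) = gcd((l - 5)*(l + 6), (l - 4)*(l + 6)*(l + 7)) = l + 6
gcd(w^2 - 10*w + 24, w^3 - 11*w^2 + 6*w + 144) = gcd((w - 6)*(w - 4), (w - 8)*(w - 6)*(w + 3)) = w - 6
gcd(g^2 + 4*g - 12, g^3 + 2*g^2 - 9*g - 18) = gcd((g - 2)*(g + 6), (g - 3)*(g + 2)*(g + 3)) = 1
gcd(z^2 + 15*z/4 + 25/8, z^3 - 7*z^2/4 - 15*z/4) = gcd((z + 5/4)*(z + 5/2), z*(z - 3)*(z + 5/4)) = z + 5/4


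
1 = 1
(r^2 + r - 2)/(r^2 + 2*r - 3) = (r + 2)/(r + 3)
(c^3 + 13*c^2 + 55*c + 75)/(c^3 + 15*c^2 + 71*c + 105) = (c + 5)/(c + 7)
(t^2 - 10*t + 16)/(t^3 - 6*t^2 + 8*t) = (t - 8)/(t*(t - 4))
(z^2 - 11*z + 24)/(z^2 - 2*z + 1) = (z^2 - 11*z + 24)/(z^2 - 2*z + 1)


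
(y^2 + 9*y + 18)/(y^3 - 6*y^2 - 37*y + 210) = (y + 3)/(y^2 - 12*y + 35)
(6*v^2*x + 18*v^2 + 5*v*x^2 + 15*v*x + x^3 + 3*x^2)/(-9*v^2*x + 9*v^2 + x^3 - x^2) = (2*v*x + 6*v + x^2 + 3*x)/(-3*v*x + 3*v + x^2 - x)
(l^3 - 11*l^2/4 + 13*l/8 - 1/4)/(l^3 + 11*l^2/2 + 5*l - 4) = (4*l^2 - 9*l + 2)/(4*(l^2 + 6*l + 8))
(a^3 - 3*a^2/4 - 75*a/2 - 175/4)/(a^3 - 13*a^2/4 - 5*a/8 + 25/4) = 2*(a^2 - 2*a - 35)/(2*a^2 - 9*a + 10)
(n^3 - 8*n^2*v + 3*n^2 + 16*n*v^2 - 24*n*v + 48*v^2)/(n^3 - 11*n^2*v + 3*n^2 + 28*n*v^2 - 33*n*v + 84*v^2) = (-n + 4*v)/(-n + 7*v)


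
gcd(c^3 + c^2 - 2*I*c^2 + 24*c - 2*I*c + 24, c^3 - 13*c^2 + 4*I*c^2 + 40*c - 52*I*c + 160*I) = c + 4*I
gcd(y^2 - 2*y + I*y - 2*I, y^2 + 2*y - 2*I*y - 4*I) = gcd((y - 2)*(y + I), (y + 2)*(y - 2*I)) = 1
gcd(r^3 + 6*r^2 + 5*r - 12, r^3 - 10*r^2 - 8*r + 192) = r + 4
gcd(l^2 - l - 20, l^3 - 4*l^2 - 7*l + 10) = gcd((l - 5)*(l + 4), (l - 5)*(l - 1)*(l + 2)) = l - 5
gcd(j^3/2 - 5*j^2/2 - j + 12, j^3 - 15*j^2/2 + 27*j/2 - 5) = 1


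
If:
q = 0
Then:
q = 0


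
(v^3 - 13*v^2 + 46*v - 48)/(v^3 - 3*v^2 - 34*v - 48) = (v^2 - 5*v + 6)/(v^2 + 5*v + 6)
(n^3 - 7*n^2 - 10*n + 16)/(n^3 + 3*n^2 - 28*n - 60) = (n^2 - 9*n + 8)/(n^2 + n - 30)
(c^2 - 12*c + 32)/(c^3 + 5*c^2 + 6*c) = (c^2 - 12*c + 32)/(c*(c^2 + 5*c + 6))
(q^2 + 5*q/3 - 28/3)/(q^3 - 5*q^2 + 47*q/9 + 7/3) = 3*(q + 4)/(3*q^2 - 8*q - 3)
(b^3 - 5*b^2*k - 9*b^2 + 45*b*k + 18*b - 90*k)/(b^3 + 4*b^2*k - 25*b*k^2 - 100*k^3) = (b^2 - 9*b + 18)/(b^2 + 9*b*k + 20*k^2)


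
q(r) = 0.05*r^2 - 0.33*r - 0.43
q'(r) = 0.1*r - 0.33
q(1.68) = -0.84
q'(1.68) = -0.16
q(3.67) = -0.97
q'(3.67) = 0.04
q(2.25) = -0.92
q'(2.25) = -0.10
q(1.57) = -0.82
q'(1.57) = -0.17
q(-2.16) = 0.52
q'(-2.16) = -0.55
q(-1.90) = 0.38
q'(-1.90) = -0.52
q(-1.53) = 0.19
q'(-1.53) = -0.48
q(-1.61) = 0.23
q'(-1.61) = -0.49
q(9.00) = 0.65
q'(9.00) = 0.57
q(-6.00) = 3.35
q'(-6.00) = -0.93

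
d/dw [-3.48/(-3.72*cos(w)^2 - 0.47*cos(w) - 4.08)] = (25.8912*cos(w) + 1.6356)*sin(w)/(3.72*cos(w)^2 + 0.47*cos(w) + 4.08)^2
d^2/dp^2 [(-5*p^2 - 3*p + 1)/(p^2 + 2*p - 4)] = 2*(7*p^3 - 57*p^2 - 30*p - 96)/(p^6 + 6*p^5 - 40*p^3 + 96*p - 64)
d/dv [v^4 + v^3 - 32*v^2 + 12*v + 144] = 4*v^3 + 3*v^2 - 64*v + 12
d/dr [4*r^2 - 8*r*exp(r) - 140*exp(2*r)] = -8*r*exp(r) + 8*r - 280*exp(2*r) - 8*exp(r)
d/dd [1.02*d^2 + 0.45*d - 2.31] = 2.04*d + 0.45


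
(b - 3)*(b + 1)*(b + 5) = b^3 + 3*b^2 - 13*b - 15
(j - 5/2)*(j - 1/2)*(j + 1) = j^3 - 2*j^2 - 7*j/4 + 5/4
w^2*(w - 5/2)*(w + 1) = w^4 - 3*w^3/2 - 5*w^2/2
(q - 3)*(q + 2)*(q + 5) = q^3 + 4*q^2 - 11*q - 30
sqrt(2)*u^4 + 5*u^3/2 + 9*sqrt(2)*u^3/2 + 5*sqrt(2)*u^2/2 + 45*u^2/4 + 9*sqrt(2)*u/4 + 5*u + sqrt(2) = (u + 1/2)*(u + 4)*(u + sqrt(2))*(sqrt(2)*u + 1/2)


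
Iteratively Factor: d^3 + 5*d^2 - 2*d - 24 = (d + 3)*(d^2 + 2*d - 8) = (d - 2)*(d + 3)*(d + 4)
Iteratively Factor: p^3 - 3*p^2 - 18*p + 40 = (p - 2)*(p^2 - p - 20) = (p - 5)*(p - 2)*(p + 4)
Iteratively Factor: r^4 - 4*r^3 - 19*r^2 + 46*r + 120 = (r + 2)*(r^3 - 6*r^2 - 7*r + 60) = (r - 4)*(r + 2)*(r^2 - 2*r - 15) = (r - 5)*(r - 4)*(r + 2)*(r + 3)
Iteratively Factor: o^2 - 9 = (o + 3)*(o - 3)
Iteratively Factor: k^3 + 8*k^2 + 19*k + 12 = (k + 3)*(k^2 + 5*k + 4) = (k + 3)*(k + 4)*(k + 1)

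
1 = 1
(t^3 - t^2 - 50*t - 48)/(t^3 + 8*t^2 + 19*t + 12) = (t^2 - 2*t - 48)/(t^2 + 7*t + 12)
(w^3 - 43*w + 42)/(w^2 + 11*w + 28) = (w^2 - 7*w + 6)/(w + 4)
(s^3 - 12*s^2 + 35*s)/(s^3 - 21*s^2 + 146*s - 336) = s*(s - 5)/(s^2 - 14*s + 48)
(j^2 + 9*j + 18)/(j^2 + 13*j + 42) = (j + 3)/(j + 7)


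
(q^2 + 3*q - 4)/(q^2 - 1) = (q + 4)/(q + 1)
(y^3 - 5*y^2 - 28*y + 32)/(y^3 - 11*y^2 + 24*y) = (y^2 + 3*y - 4)/(y*(y - 3))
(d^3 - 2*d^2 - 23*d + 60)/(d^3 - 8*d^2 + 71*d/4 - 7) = 4*(d^2 + 2*d - 15)/(4*d^2 - 16*d + 7)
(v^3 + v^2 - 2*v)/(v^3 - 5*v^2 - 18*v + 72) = v*(v^2 + v - 2)/(v^3 - 5*v^2 - 18*v + 72)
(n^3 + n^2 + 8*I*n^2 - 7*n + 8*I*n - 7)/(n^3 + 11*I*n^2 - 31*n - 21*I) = (n + 1)/(n + 3*I)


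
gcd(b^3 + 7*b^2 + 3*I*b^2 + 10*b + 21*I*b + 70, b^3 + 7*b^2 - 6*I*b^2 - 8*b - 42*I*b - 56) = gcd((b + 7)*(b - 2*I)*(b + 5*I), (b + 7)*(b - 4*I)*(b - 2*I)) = b^2 + b*(7 - 2*I) - 14*I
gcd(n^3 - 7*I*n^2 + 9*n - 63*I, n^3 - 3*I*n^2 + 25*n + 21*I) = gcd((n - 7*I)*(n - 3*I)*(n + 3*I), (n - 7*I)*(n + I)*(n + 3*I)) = n^2 - 4*I*n + 21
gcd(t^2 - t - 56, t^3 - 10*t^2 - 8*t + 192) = t - 8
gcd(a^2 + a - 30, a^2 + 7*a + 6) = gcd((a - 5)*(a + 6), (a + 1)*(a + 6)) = a + 6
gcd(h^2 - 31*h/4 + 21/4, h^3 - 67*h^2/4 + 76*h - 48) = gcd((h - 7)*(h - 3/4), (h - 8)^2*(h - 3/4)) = h - 3/4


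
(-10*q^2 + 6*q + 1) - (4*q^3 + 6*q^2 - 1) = -4*q^3 - 16*q^2 + 6*q + 2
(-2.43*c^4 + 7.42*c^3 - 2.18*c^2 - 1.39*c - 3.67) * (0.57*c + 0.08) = -1.3851*c^5 + 4.035*c^4 - 0.649*c^3 - 0.9667*c^2 - 2.2031*c - 0.2936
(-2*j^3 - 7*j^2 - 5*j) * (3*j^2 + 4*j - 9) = -6*j^5 - 29*j^4 - 25*j^3 + 43*j^2 + 45*j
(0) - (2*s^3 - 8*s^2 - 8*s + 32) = -2*s^3 + 8*s^2 + 8*s - 32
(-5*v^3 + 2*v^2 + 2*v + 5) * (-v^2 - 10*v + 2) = 5*v^5 + 48*v^4 - 32*v^3 - 21*v^2 - 46*v + 10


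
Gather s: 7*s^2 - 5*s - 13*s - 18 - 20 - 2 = 7*s^2 - 18*s - 40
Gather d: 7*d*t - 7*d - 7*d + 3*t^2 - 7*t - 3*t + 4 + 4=d*(7*t - 14) + 3*t^2 - 10*t + 8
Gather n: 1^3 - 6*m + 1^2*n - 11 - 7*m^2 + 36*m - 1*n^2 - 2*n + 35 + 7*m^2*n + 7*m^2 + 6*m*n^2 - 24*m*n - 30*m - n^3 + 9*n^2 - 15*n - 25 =-n^3 + n^2*(6*m + 8) + n*(7*m^2 - 24*m - 16)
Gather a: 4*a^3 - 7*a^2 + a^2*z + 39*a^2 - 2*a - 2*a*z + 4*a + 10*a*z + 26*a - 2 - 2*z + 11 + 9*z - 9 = 4*a^3 + a^2*(z + 32) + a*(8*z + 28) + 7*z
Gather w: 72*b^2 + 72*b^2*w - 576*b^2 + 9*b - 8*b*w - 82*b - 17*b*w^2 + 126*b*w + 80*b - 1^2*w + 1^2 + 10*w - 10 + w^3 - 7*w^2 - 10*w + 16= -504*b^2 + 7*b + w^3 + w^2*(-17*b - 7) + w*(72*b^2 + 118*b - 1) + 7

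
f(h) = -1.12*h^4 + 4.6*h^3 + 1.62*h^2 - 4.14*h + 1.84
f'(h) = -4.48*h^3 + 13.8*h^2 + 3.24*h - 4.14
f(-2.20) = -56.43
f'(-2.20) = 103.23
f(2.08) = 20.67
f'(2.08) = 21.99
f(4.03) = 17.12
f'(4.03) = -60.18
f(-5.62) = -1857.53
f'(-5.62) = 1208.74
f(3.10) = 38.18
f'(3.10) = 5.06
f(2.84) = 35.66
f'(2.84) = 13.75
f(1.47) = 8.64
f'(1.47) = 16.21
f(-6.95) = -4048.48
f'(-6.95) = 2143.86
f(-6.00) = -2360.12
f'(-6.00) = 1440.90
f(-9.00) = -10531.40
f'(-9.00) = 4350.42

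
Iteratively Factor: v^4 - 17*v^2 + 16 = (v - 1)*(v^3 + v^2 - 16*v - 16) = (v - 1)*(v + 4)*(v^2 - 3*v - 4) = (v - 4)*(v - 1)*(v + 4)*(v + 1)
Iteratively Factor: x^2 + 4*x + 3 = (x + 1)*(x + 3)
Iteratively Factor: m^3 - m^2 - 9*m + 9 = (m - 1)*(m^2 - 9) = (m - 1)*(m + 3)*(m - 3)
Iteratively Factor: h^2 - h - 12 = (h + 3)*(h - 4)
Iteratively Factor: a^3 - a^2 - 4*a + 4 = (a - 2)*(a^2 + a - 2) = (a - 2)*(a - 1)*(a + 2)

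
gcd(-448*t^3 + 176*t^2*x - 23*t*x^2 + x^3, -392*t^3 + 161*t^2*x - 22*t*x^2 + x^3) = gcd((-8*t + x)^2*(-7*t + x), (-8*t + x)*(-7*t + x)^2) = 56*t^2 - 15*t*x + x^2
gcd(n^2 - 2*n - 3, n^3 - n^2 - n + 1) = n + 1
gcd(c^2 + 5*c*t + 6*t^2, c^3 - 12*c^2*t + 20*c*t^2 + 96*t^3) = c + 2*t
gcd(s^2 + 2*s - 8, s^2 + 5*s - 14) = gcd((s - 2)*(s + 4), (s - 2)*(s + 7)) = s - 2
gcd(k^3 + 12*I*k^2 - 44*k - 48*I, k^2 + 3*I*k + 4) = k + 4*I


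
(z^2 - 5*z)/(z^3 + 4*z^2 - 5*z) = (z - 5)/(z^2 + 4*z - 5)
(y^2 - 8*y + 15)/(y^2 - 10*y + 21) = (y - 5)/(y - 7)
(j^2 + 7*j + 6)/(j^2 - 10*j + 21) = (j^2 + 7*j + 6)/(j^2 - 10*j + 21)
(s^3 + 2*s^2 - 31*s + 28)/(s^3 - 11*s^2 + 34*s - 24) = (s + 7)/(s - 6)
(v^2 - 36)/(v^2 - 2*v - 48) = (v - 6)/(v - 8)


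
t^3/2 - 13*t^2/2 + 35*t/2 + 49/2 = (t/2 + 1/2)*(t - 7)^2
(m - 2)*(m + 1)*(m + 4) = m^3 + 3*m^2 - 6*m - 8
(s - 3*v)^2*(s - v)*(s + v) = s^4 - 6*s^3*v + 8*s^2*v^2 + 6*s*v^3 - 9*v^4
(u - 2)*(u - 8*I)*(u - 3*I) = u^3 - 2*u^2 - 11*I*u^2 - 24*u + 22*I*u + 48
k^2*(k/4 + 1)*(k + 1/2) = k^4/4 + 9*k^3/8 + k^2/2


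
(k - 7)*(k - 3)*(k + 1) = k^3 - 9*k^2 + 11*k + 21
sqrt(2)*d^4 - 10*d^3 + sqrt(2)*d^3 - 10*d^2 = d^2*(d - 5*sqrt(2))*(sqrt(2)*d + sqrt(2))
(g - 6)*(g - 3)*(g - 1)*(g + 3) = g^4 - 7*g^3 - 3*g^2 + 63*g - 54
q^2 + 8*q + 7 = (q + 1)*(q + 7)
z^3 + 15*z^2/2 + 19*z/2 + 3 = (z + 1/2)*(z + 1)*(z + 6)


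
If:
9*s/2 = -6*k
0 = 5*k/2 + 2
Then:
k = -4/5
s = 16/15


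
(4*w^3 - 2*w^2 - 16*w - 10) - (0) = 4*w^3 - 2*w^2 - 16*w - 10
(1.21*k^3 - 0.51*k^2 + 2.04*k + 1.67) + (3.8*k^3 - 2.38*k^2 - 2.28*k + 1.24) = 5.01*k^3 - 2.89*k^2 - 0.24*k + 2.91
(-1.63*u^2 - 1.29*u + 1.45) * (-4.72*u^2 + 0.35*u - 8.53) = 7.6936*u^4 + 5.5183*u^3 + 6.6084*u^2 + 11.5112*u - 12.3685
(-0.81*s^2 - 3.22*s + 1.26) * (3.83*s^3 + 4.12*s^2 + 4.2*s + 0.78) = -3.1023*s^5 - 15.6698*s^4 - 11.8426*s^3 - 8.9646*s^2 + 2.7804*s + 0.9828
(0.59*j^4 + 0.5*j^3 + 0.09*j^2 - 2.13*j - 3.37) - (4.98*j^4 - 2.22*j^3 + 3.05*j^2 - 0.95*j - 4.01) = -4.39*j^4 + 2.72*j^3 - 2.96*j^2 - 1.18*j + 0.64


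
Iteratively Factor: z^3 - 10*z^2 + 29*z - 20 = (z - 1)*(z^2 - 9*z + 20) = (z - 4)*(z - 1)*(z - 5)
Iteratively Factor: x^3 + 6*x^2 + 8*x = (x)*(x^2 + 6*x + 8) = x*(x + 4)*(x + 2)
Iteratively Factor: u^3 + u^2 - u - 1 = (u + 1)*(u^2 - 1) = (u - 1)*(u + 1)*(u + 1)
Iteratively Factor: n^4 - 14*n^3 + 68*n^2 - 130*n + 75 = (n - 3)*(n^3 - 11*n^2 + 35*n - 25) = (n - 3)*(n - 1)*(n^2 - 10*n + 25) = (n - 5)*(n - 3)*(n - 1)*(n - 5)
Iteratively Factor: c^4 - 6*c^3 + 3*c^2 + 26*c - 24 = (c - 4)*(c^3 - 2*c^2 - 5*c + 6) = (c - 4)*(c - 1)*(c^2 - c - 6) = (c - 4)*(c - 3)*(c - 1)*(c + 2)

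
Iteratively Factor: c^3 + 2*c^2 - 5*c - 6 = (c + 3)*(c^2 - c - 2) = (c - 2)*(c + 3)*(c + 1)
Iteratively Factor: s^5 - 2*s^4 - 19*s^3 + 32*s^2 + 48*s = (s - 4)*(s^4 + 2*s^3 - 11*s^2 - 12*s) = (s - 4)*(s - 3)*(s^3 + 5*s^2 + 4*s) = (s - 4)*(s - 3)*(s + 1)*(s^2 + 4*s) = (s - 4)*(s - 3)*(s + 1)*(s + 4)*(s)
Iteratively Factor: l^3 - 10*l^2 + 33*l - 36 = (l - 3)*(l^2 - 7*l + 12) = (l - 4)*(l - 3)*(l - 3)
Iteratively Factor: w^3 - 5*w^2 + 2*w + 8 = (w + 1)*(w^2 - 6*w + 8) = (w - 2)*(w + 1)*(w - 4)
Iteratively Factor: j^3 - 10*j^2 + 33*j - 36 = (j - 4)*(j^2 - 6*j + 9) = (j - 4)*(j - 3)*(j - 3)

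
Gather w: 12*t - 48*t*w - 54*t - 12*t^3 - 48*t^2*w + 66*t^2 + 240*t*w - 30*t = -12*t^3 + 66*t^2 - 72*t + w*(-48*t^2 + 192*t)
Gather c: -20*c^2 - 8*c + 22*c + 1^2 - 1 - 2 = -20*c^2 + 14*c - 2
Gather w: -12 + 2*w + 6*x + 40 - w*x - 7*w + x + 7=w*(-x - 5) + 7*x + 35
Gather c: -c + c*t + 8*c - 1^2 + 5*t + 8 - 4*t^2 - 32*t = c*(t + 7) - 4*t^2 - 27*t + 7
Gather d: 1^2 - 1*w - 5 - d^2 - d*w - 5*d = -d^2 + d*(-w - 5) - w - 4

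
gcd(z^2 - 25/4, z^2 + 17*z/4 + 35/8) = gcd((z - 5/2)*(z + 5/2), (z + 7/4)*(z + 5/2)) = z + 5/2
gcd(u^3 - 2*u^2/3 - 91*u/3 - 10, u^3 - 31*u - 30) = u^2 - u - 30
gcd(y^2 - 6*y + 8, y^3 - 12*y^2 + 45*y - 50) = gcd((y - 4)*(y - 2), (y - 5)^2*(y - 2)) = y - 2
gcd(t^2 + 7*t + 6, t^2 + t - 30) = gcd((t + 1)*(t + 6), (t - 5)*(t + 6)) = t + 6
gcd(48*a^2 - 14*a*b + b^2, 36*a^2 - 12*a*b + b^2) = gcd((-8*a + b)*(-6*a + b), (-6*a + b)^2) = 6*a - b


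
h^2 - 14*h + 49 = (h - 7)^2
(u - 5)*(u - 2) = u^2 - 7*u + 10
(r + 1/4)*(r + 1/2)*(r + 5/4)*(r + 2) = r^4 + 4*r^3 + 81*r^2/16 + 73*r/32 + 5/16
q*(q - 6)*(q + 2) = q^3 - 4*q^2 - 12*q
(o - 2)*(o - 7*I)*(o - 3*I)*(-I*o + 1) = -I*o^4 - 9*o^3 + 2*I*o^3 + 18*o^2 + 11*I*o^2 - 21*o - 22*I*o + 42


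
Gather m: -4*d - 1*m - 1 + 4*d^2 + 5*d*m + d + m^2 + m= 4*d^2 + 5*d*m - 3*d + m^2 - 1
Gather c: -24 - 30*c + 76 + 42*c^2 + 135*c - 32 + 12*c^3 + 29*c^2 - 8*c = 12*c^3 + 71*c^2 + 97*c + 20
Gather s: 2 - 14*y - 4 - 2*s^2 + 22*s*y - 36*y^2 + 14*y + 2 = -2*s^2 + 22*s*y - 36*y^2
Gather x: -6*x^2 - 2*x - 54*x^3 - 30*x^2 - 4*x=-54*x^3 - 36*x^2 - 6*x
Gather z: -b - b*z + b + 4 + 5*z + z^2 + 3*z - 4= z^2 + z*(8 - b)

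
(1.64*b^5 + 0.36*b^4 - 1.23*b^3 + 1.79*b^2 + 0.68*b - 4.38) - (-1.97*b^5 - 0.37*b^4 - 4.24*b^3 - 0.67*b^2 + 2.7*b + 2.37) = 3.61*b^5 + 0.73*b^4 + 3.01*b^3 + 2.46*b^2 - 2.02*b - 6.75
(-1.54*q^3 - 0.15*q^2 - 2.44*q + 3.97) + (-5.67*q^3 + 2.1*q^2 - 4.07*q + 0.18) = -7.21*q^3 + 1.95*q^2 - 6.51*q + 4.15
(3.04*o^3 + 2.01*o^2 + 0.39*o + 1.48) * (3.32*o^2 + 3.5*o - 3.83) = 10.0928*o^5 + 17.3132*o^4 - 3.3134*o^3 - 1.4197*o^2 + 3.6863*o - 5.6684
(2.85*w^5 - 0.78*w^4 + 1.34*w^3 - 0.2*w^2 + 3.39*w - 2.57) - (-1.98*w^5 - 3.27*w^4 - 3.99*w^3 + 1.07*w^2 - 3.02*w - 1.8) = 4.83*w^5 + 2.49*w^4 + 5.33*w^3 - 1.27*w^2 + 6.41*w - 0.77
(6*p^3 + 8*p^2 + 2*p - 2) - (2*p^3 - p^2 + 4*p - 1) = 4*p^3 + 9*p^2 - 2*p - 1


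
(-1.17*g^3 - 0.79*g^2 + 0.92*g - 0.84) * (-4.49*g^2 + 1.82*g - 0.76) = 5.2533*g^5 + 1.4177*g^4 - 4.6794*g^3 + 6.0464*g^2 - 2.228*g + 0.6384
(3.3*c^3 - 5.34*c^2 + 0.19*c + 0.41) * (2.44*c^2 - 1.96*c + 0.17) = 8.052*c^5 - 19.4976*c^4 + 11.491*c^3 - 0.2798*c^2 - 0.7713*c + 0.0697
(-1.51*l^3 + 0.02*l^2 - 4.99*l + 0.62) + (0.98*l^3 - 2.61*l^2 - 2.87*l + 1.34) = -0.53*l^3 - 2.59*l^2 - 7.86*l + 1.96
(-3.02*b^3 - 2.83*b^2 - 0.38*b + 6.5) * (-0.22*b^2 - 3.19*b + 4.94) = 0.6644*b^5 + 10.2564*b^4 - 5.8075*b^3 - 14.198*b^2 - 22.6122*b + 32.11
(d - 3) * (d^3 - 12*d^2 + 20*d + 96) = d^4 - 15*d^3 + 56*d^2 + 36*d - 288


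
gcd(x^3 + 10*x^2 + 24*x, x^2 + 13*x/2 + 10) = x + 4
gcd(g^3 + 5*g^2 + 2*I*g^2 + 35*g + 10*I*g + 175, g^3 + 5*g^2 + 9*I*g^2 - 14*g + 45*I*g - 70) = g^2 + g*(5 + 7*I) + 35*I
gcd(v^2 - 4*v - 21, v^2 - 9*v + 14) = v - 7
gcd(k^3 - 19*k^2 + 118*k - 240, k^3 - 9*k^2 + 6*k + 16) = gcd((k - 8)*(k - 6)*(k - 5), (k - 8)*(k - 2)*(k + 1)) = k - 8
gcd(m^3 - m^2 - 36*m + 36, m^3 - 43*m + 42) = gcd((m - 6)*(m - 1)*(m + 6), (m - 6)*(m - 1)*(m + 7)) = m^2 - 7*m + 6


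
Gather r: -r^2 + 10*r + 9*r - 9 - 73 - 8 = -r^2 + 19*r - 90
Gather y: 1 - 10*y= 1 - 10*y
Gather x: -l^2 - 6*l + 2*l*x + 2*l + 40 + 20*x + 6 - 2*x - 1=-l^2 - 4*l + x*(2*l + 18) + 45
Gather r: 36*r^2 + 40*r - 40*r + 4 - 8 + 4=36*r^2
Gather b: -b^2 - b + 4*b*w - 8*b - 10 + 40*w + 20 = -b^2 + b*(4*w - 9) + 40*w + 10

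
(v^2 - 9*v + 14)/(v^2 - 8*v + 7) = (v - 2)/(v - 1)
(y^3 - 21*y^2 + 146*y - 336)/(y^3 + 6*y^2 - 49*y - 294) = (y^2 - 14*y + 48)/(y^2 + 13*y + 42)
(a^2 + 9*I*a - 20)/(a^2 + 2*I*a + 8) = (a + 5*I)/(a - 2*I)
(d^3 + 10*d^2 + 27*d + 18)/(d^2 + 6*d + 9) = (d^2 + 7*d + 6)/(d + 3)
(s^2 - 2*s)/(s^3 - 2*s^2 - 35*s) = (2 - s)/(-s^2 + 2*s + 35)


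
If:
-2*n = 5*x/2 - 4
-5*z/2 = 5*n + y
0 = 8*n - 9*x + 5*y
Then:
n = -125*z/98 - 72/49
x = 50*z/49 + 136/49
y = 190*z/49 + 360/49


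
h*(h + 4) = h^2 + 4*h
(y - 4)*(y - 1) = y^2 - 5*y + 4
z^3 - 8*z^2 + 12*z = z*(z - 6)*(z - 2)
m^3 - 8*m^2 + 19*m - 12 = (m - 4)*(m - 3)*(m - 1)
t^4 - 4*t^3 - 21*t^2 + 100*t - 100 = (t - 5)*(t - 2)^2*(t + 5)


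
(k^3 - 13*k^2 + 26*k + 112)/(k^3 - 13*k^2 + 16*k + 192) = (k^2 - 5*k - 14)/(k^2 - 5*k - 24)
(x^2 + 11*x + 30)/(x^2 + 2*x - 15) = (x + 6)/(x - 3)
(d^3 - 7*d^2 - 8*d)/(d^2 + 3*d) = (d^2 - 7*d - 8)/(d + 3)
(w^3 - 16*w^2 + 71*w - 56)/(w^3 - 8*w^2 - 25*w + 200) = (w^2 - 8*w + 7)/(w^2 - 25)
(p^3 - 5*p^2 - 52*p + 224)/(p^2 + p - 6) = (p^3 - 5*p^2 - 52*p + 224)/(p^2 + p - 6)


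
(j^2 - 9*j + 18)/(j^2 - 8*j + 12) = (j - 3)/(j - 2)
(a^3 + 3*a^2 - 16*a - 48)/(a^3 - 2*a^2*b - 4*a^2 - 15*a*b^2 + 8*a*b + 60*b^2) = (a^2 + 7*a + 12)/(a^2 - 2*a*b - 15*b^2)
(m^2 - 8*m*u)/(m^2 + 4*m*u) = (m - 8*u)/(m + 4*u)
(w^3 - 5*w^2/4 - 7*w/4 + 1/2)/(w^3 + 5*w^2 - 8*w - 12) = (w - 1/4)/(w + 6)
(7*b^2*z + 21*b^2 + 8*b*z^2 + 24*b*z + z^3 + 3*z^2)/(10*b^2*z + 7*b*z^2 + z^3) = (7*b^2*z + 21*b^2 + 8*b*z^2 + 24*b*z + z^3 + 3*z^2)/(z*(10*b^2 + 7*b*z + z^2))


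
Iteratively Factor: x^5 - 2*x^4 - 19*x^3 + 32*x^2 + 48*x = (x - 4)*(x^4 + 2*x^3 - 11*x^2 - 12*x) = (x - 4)*(x + 4)*(x^3 - 2*x^2 - 3*x) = x*(x - 4)*(x + 4)*(x^2 - 2*x - 3) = x*(x - 4)*(x - 3)*(x + 4)*(x + 1)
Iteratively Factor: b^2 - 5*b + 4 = (b - 1)*(b - 4)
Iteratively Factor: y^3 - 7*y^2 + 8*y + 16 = (y + 1)*(y^2 - 8*y + 16) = (y - 4)*(y + 1)*(y - 4)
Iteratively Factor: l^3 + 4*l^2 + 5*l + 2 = (l + 2)*(l^2 + 2*l + 1) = (l + 1)*(l + 2)*(l + 1)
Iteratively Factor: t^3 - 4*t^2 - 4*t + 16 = (t - 2)*(t^2 - 2*t - 8) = (t - 2)*(t + 2)*(t - 4)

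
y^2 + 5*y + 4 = (y + 1)*(y + 4)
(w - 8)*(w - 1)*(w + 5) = w^3 - 4*w^2 - 37*w + 40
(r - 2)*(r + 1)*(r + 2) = r^3 + r^2 - 4*r - 4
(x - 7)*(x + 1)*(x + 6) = x^3 - 43*x - 42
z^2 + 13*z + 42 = (z + 6)*(z + 7)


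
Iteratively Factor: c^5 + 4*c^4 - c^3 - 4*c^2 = (c)*(c^4 + 4*c^3 - c^2 - 4*c) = c^2*(c^3 + 4*c^2 - c - 4) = c^2*(c + 1)*(c^2 + 3*c - 4) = c^2*(c - 1)*(c + 1)*(c + 4)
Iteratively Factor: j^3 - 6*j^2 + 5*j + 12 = (j - 4)*(j^2 - 2*j - 3) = (j - 4)*(j + 1)*(j - 3)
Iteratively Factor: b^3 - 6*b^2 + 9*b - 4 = (b - 1)*(b^2 - 5*b + 4) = (b - 4)*(b - 1)*(b - 1)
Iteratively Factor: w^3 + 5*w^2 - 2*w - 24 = (w + 3)*(w^2 + 2*w - 8) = (w + 3)*(w + 4)*(w - 2)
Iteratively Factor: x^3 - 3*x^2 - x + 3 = (x + 1)*(x^2 - 4*x + 3) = (x - 1)*(x + 1)*(x - 3)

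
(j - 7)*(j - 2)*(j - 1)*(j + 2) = j^4 - 8*j^3 + 3*j^2 + 32*j - 28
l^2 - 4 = (l - 2)*(l + 2)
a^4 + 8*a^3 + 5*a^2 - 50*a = a*(a - 2)*(a + 5)^2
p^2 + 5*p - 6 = (p - 1)*(p + 6)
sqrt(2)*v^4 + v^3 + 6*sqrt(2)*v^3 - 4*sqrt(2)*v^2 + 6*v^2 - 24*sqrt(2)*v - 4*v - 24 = (v - 2)*(v + 2)*(v + 6)*(sqrt(2)*v + 1)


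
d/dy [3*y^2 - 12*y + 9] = 6*y - 12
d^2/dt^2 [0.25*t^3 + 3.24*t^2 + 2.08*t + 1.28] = 1.5*t + 6.48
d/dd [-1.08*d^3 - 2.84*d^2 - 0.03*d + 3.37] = -3.24*d^2 - 5.68*d - 0.03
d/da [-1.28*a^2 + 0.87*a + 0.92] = 0.87 - 2.56*a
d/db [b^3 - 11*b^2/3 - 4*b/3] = 3*b^2 - 22*b/3 - 4/3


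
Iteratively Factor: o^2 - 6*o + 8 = (o - 2)*(o - 4)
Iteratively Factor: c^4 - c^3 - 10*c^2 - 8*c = (c + 2)*(c^3 - 3*c^2 - 4*c) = c*(c + 2)*(c^2 - 3*c - 4) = c*(c + 1)*(c + 2)*(c - 4)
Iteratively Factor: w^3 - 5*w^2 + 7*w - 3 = (w - 1)*(w^2 - 4*w + 3) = (w - 1)^2*(w - 3)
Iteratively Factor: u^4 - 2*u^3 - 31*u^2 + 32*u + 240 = (u + 4)*(u^3 - 6*u^2 - 7*u + 60) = (u - 5)*(u + 4)*(u^2 - u - 12) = (u - 5)*(u - 4)*(u + 4)*(u + 3)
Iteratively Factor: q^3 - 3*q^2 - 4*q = (q)*(q^2 - 3*q - 4) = q*(q + 1)*(q - 4)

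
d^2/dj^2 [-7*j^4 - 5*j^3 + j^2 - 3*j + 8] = -84*j^2 - 30*j + 2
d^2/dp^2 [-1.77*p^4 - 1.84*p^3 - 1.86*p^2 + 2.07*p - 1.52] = -21.24*p^2 - 11.04*p - 3.72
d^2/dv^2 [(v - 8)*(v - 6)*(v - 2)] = 6*v - 32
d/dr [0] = 0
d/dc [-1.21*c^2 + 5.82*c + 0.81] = 5.82 - 2.42*c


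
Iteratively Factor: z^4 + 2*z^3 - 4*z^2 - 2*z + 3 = (z - 1)*(z^3 + 3*z^2 - z - 3) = (z - 1)*(z + 3)*(z^2 - 1) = (z - 1)^2*(z + 3)*(z + 1)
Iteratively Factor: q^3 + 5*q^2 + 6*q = (q + 2)*(q^2 + 3*q) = q*(q + 2)*(q + 3)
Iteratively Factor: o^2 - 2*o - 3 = (o + 1)*(o - 3)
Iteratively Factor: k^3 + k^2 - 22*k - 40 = (k + 2)*(k^2 - k - 20) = (k + 2)*(k + 4)*(k - 5)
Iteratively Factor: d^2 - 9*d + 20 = (d - 5)*(d - 4)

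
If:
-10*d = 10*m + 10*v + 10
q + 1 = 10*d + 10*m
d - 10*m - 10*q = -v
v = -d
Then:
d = 6/5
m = -1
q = 1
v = -6/5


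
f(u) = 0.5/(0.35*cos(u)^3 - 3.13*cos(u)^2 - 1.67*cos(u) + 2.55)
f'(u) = 0.5*(1.05*sin(u)*cos(u)^2 - 6.26*sin(u)*cos(u) - 1.67*sin(u))/(0.35*cos(u)^3 - 3.13*cos(u)^2 - 1.67*cos(u) + 2.55)^2 = (0.525*cos(u)^2 - 3.13*cos(u) - 0.835)*sin(u)/(0.35*cos(u)^3 - 3.13*cos(u)^2 - 1.67*cos(u) + 2.55)^2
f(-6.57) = -0.31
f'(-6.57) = 0.36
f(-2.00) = 0.19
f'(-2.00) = -0.07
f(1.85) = 0.18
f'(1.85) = 0.01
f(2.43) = 0.27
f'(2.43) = 0.34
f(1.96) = 0.18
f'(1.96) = 0.05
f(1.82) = 0.18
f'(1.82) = -0.00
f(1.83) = 0.18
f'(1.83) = 0.00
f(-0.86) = 2.22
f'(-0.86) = 39.63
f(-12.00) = -0.57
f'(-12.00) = -2.16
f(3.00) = 0.63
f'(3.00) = 0.62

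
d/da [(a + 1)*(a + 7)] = 2*a + 8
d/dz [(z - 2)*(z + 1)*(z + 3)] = 3*z^2 + 4*z - 5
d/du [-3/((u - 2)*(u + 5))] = 3*(2*u + 3)/((u - 2)^2*(u + 5)^2)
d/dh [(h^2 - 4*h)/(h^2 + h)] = 5/(h^2 + 2*h + 1)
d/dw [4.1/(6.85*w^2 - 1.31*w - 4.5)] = (5.371 - 56.17*w)/(-6.85*w^2 + 1.31*w + 4.5)^2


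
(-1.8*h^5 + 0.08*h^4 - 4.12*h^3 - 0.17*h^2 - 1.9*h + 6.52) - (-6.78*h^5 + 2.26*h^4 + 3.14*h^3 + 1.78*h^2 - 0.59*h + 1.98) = 4.98*h^5 - 2.18*h^4 - 7.26*h^3 - 1.95*h^2 - 1.31*h + 4.54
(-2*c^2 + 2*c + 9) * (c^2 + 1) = -2*c^4 + 2*c^3 + 7*c^2 + 2*c + 9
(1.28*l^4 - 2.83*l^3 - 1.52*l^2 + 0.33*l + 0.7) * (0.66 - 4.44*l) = -5.6832*l^5 + 13.41*l^4 + 4.881*l^3 - 2.4684*l^2 - 2.8902*l + 0.462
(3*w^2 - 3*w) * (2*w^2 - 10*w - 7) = 6*w^4 - 36*w^3 + 9*w^2 + 21*w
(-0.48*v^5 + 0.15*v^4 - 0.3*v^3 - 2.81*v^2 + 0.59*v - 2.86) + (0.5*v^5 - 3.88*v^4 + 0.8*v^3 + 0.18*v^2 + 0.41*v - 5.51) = 0.02*v^5 - 3.73*v^4 + 0.5*v^3 - 2.63*v^2 + 1.0*v - 8.37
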